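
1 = 1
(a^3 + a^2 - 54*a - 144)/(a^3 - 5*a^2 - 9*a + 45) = (a^2 - 2*a - 48)/(a^2 - 8*a + 15)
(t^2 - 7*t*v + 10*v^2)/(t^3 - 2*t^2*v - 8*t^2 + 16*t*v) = (t - 5*v)/(t*(t - 8))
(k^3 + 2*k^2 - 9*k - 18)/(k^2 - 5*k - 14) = (k^2 - 9)/(k - 7)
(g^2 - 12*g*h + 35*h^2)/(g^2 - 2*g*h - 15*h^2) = (g - 7*h)/(g + 3*h)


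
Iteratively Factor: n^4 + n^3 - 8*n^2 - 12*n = (n - 3)*(n^3 + 4*n^2 + 4*n) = n*(n - 3)*(n^2 + 4*n + 4) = n*(n - 3)*(n + 2)*(n + 2)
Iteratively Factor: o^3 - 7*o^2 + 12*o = (o - 3)*(o^2 - 4*o) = (o - 4)*(o - 3)*(o)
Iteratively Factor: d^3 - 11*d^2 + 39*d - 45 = (d - 3)*(d^2 - 8*d + 15) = (d - 3)^2*(d - 5)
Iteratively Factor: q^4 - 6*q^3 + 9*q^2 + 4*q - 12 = (q - 3)*(q^3 - 3*q^2 + 4) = (q - 3)*(q - 2)*(q^2 - q - 2) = (q - 3)*(q - 2)^2*(q + 1)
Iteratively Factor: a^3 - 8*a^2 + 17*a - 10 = (a - 1)*(a^2 - 7*a + 10) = (a - 5)*(a - 1)*(a - 2)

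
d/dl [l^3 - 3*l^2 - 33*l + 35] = 3*l^2 - 6*l - 33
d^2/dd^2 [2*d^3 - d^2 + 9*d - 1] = 12*d - 2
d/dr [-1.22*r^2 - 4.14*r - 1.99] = -2.44*r - 4.14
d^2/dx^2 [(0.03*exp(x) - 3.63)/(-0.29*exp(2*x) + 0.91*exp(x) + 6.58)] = (-0.002523*exp(4*x) + 1.213215*exp(3*x) - 3.217347*exp(2*x) + 30.892701*exp(x) - 23.034606)*exp(x)/(0.024389*exp(6*x) - 0.229593*exp(5*x) - 0.939687*exp(4*x) + 9.665201*exp(3*x) + 21.321174*exp(2*x) - 118.199172*exp(x) - 284.890312)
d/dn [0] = 0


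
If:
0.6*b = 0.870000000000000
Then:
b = 1.45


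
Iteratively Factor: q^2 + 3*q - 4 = (q + 4)*(q - 1)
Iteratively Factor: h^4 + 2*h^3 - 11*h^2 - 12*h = (h)*(h^3 + 2*h^2 - 11*h - 12) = h*(h + 1)*(h^2 + h - 12) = h*(h + 1)*(h + 4)*(h - 3)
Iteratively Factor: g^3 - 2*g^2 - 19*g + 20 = (g - 1)*(g^2 - g - 20) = (g - 5)*(g - 1)*(g + 4)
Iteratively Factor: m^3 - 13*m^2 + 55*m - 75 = (m - 3)*(m^2 - 10*m + 25) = (m - 5)*(m - 3)*(m - 5)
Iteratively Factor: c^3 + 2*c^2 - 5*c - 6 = (c + 1)*(c^2 + c - 6) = (c + 1)*(c + 3)*(c - 2)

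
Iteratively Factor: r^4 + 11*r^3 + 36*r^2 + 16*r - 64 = (r - 1)*(r^3 + 12*r^2 + 48*r + 64) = (r - 1)*(r + 4)*(r^2 + 8*r + 16) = (r - 1)*(r + 4)^2*(r + 4)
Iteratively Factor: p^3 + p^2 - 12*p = (p)*(p^2 + p - 12) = p*(p - 3)*(p + 4)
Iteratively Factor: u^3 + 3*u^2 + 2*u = (u + 2)*(u^2 + u) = (u + 1)*(u + 2)*(u)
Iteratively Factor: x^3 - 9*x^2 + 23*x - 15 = (x - 3)*(x^2 - 6*x + 5) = (x - 3)*(x - 1)*(x - 5)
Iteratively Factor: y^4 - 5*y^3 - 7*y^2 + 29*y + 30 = (y + 2)*(y^3 - 7*y^2 + 7*y + 15) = (y - 5)*(y + 2)*(y^2 - 2*y - 3) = (y - 5)*(y + 1)*(y + 2)*(y - 3)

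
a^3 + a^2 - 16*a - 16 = (a - 4)*(a + 1)*(a + 4)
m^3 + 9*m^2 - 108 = (m - 3)*(m + 6)^2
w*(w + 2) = w^2 + 2*w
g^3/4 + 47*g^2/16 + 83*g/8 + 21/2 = (g/4 + 1)*(g + 7/4)*(g + 6)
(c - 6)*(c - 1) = c^2 - 7*c + 6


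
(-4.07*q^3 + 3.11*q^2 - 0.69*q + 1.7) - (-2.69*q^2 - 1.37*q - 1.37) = -4.07*q^3 + 5.8*q^2 + 0.68*q + 3.07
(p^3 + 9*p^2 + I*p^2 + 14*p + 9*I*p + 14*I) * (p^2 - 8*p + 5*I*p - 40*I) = p^5 + p^4 + 6*I*p^4 - 63*p^3 + 6*I*p^3 - 117*p^2 - 348*I*p^2 + 290*p - 672*I*p + 560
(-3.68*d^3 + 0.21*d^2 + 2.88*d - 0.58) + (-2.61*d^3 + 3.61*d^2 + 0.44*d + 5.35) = -6.29*d^3 + 3.82*d^2 + 3.32*d + 4.77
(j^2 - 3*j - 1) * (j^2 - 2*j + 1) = j^4 - 5*j^3 + 6*j^2 - j - 1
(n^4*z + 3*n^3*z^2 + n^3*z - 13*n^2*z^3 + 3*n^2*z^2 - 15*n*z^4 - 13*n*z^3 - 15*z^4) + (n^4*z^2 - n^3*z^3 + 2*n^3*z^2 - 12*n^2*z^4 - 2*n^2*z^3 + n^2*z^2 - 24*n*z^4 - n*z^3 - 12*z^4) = n^4*z^2 + n^4*z - n^3*z^3 + 5*n^3*z^2 + n^3*z - 12*n^2*z^4 - 15*n^2*z^3 + 4*n^2*z^2 - 39*n*z^4 - 14*n*z^3 - 27*z^4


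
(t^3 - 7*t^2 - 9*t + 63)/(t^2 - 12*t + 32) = (t^3 - 7*t^2 - 9*t + 63)/(t^2 - 12*t + 32)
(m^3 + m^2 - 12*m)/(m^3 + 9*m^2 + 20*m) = (m - 3)/(m + 5)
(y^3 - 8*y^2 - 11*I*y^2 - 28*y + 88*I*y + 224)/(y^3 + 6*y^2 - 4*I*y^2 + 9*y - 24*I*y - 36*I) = (y^2 - y*(8 + 7*I) + 56*I)/(y^2 + 6*y + 9)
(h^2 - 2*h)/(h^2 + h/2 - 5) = 2*h/(2*h + 5)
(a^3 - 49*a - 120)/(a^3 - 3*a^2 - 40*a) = (a + 3)/a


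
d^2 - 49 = (d - 7)*(d + 7)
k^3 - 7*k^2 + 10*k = k*(k - 5)*(k - 2)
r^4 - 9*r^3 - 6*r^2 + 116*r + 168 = (r - 7)*(r - 6)*(r + 2)^2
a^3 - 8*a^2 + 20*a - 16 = (a - 4)*(a - 2)^2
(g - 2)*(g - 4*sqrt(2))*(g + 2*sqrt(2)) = g^3 - 2*sqrt(2)*g^2 - 2*g^2 - 16*g + 4*sqrt(2)*g + 32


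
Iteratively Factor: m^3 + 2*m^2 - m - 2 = (m + 2)*(m^2 - 1) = (m + 1)*(m + 2)*(m - 1)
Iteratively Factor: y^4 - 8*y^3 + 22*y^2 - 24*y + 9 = (y - 3)*(y^3 - 5*y^2 + 7*y - 3) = (y - 3)^2*(y^2 - 2*y + 1) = (y - 3)^2*(y - 1)*(y - 1)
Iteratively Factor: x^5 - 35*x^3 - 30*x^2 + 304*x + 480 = (x - 5)*(x^4 + 5*x^3 - 10*x^2 - 80*x - 96) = (x - 5)*(x + 4)*(x^3 + x^2 - 14*x - 24) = (x - 5)*(x - 4)*(x + 4)*(x^2 + 5*x + 6) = (x - 5)*(x - 4)*(x + 2)*(x + 4)*(x + 3)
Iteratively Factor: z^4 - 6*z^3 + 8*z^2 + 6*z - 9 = (z + 1)*(z^3 - 7*z^2 + 15*z - 9) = (z - 3)*(z + 1)*(z^2 - 4*z + 3) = (z - 3)*(z - 1)*(z + 1)*(z - 3)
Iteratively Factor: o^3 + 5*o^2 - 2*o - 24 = (o + 4)*(o^2 + o - 6) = (o - 2)*(o + 4)*(o + 3)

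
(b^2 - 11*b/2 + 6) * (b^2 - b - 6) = b^4 - 13*b^3/2 + 11*b^2/2 + 27*b - 36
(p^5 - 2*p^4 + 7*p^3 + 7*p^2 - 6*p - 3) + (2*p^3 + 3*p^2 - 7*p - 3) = p^5 - 2*p^4 + 9*p^3 + 10*p^2 - 13*p - 6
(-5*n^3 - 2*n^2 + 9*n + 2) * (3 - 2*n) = 10*n^4 - 11*n^3 - 24*n^2 + 23*n + 6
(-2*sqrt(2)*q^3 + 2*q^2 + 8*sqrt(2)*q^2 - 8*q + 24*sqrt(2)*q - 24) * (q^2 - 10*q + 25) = -2*sqrt(2)*q^5 + 2*q^4 + 28*sqrt(2)*q^4 - 106*sqrt(2)*q^3 - 28*q^3 - 40*sqrt(2)*q^2 + 106*q^2 + 40*q + 600*sqrt(2)*q - 600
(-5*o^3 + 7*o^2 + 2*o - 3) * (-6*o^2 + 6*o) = 30*o^5 - 72*o^4 + 30*o^3 + 30*o^2 - 18*o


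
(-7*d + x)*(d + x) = -7*d^2 - 6*d*x + x^2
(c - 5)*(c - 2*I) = c^2 - 5*c - 2*I*c + 10*I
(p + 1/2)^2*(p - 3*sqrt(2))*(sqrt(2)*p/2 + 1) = sqrt(2)*p^4/2 - 2*p^3 + sqrt(2)*p^3/2 - 23*sqrt(2)*p^2/8 - 2*p^2 - 3*sqrt(2)*p - p/2 - 3*sqrt(2)/4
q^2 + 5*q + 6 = (q + 2)*(q + 3)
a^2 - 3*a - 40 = (a - 8)*(a + 5)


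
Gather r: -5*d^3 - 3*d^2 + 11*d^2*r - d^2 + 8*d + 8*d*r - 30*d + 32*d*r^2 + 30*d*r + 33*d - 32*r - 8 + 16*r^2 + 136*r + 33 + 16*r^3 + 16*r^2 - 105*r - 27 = -5*d^3 - 4*d^2 + 11*d + 16*r^3 + r^2*(32*d + 32) + r*(11*d^2 + 38*d - 1) - 2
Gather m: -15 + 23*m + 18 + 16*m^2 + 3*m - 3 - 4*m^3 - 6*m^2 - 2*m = -4*m^3 + 10*m^2 + 24*m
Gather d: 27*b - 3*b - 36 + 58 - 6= 24*b + 16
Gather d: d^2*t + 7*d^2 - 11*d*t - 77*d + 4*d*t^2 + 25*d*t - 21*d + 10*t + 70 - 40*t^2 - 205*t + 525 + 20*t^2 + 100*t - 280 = d^2*(t + 7) + d*(4*t^2 + 14*t - 98) - 20*t^2 - 95*t + 315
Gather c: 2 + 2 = 4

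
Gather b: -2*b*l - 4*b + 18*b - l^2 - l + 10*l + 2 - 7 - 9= b*(14 - 2*l) - l^2 + 9*l - 14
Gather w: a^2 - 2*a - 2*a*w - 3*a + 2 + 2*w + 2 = a^2 - 5*a + w*(2 - 2*a) + 4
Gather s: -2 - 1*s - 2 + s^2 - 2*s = s^2 - 3*s - 4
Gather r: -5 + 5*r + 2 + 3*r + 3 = 8*r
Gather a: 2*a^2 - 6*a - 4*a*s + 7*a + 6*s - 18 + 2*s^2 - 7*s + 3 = 2*a^2 + a*(1 - 4*s) + 2*s^2 - s - 15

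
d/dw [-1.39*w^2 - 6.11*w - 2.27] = -2.78*w - 6.11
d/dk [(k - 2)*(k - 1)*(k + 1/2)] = 3*k^2 - 5*k + 1/2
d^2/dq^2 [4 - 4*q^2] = -8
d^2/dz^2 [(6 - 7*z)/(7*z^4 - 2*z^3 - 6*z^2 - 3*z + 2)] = 2*(-2058*z^7 + 3724*z^6 - 462*z^5 - 2817*z^4 + 1094*z^3 + 84*z^2 + 144*z + 84)/(343*z^12 - 294*z^11 - 798*z^10 + 55*z^9 + 1230*z^8 + 336*z^7 - 723*z^6 - 486*z^5 + 210*z^4 + 165*z^3 - 18*z^2 - 36*z + 8)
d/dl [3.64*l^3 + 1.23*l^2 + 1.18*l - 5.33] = 10.92*l^2 + 2.46*l + 1.18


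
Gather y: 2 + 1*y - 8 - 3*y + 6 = -2*y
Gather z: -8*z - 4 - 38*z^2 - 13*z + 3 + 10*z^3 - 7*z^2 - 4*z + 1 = 10*z^3 - 45*z^2 - 25*z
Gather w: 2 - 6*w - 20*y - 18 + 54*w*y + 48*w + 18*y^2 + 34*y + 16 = w*(54*y + 42) + 18*y^2 + 14*y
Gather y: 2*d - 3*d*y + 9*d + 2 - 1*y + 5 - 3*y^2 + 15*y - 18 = 11*d - 3*y^2 + y*(14 - 3*d) - 11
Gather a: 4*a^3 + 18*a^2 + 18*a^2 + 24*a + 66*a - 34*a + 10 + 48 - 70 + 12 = 4*a^3 + 36*a^2 + 56*a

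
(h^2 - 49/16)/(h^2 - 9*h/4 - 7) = (h - 7/4)/(h - 4)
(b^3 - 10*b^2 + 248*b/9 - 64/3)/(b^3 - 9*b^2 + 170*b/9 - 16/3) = (3*b - 4)/(3*b - 1)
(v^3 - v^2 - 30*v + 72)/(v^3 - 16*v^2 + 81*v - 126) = (v^2 + 2*v - 24)/(v^2 - 13*v + 42)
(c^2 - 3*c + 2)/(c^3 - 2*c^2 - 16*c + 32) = (c - 1)/(c^2 - 16)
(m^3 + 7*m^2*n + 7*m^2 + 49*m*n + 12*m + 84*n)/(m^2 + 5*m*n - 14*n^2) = (m^2 + 7*m + 12)/(m - 2*n)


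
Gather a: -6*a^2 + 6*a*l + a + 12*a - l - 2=-6*a^2 + a*(6*l + 13) - l - 2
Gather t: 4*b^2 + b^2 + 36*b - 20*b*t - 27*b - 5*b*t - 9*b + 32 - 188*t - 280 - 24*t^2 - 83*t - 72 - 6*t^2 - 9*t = 5*b^2 - 30*t^2 + t*(-25*b - 280) - 320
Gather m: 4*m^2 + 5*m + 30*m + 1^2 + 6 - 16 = 4*m^2 + 35*m - 9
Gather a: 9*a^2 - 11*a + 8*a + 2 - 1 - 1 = 9*a^2 - 3*a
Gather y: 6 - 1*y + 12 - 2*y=18 - 3*y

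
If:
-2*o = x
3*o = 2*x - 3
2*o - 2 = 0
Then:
No Solution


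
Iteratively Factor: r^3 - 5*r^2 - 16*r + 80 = (r + 4)*(r^2 - 9*r + 20) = (r - 4)*(r + 4)*(r - 5)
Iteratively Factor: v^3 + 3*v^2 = (v)*(v^2 + 3*v) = v^2*(v + 3)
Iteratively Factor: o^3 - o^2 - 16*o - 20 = (o + 2)*(o^2 - 3*o - 10) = (o - 5)*(o + 2)*(o + 2)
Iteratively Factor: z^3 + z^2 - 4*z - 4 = (z + 1)*(z^2 - 4) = (z + 1)*(z + 2)*(z - 2)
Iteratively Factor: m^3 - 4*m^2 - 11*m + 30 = (m - 5)*(m^2 + m - 6) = (m - 5)*(m + 3)*(m - 2)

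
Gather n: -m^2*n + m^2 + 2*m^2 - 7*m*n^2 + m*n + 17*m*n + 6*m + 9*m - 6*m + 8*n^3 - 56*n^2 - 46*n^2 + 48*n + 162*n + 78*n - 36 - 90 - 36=3*m^2 + 9*m + 8*n^3 + n^2*(-7*m - 102) + n*(-m^2 + 18*m + 288) - 162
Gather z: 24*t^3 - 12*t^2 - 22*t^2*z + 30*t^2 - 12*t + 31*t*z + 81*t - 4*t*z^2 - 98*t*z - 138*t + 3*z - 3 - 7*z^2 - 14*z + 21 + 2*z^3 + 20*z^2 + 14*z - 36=24*t^3 + 18*t^2 - 69*t + 2*z^3 + z^2*(13 - 4*t) + z*(-22*t^2 - 67*t + 3) - 18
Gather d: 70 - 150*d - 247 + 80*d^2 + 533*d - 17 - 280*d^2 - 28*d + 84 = -200*d^2 + 355*d - 110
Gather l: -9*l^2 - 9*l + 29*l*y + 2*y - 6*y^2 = -9*l^2 + l*(29*y - 9) - 6*y^2 + 2*y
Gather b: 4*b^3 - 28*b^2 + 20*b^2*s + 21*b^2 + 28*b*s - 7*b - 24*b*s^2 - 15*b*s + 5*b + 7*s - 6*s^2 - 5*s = 4*b^3 + b^2*(20*s - 7) + b*(-24*s^2 + 13*s - 2) - 6*s^2 + 2*s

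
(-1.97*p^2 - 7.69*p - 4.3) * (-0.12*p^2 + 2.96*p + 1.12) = 0.2364*p^4 - 4.9084*p^3 - 24.4528*p^2 - 21.3408*p - 4.816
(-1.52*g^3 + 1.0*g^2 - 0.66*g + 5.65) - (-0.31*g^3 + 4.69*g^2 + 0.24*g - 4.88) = -1.21*g^3 - 3.69*g^2 - 0.9*g + 10.53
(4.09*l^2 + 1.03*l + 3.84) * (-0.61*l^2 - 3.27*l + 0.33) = -2.4949*l^4 - 14.0026*l^3 - 4.3608*l^2 - 12.2169*l + 1.2672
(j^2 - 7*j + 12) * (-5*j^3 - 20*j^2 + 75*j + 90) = -5*j^5 + 15*j^4 + 155*j^3 - 675*j^2 + 270*j + 1080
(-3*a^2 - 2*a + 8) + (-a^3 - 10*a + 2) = -a^3 - 3*a^2 - 12*a + 10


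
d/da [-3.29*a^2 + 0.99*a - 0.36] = 0.99 - 6.58*a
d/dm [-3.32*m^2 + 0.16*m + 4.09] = 0.16 - 6.64*m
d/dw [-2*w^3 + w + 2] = 1 - 6*w^2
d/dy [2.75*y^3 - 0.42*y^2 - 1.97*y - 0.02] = 8.25*y^2 - 0.84*y - 1.97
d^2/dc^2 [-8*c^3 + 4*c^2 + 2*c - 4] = 8 - 48*c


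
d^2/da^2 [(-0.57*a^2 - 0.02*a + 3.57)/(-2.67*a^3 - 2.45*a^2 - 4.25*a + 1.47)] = (8.126946*a^6 + 0.855467999999988*a^5 - 343.425546*a^4 - 354.413828*a^3 - 358.377894*a^2 - 306.674928*a - 151.967634)/(19.034163*a^9 + 52.397415*a^8 + 138.9735*a^7 + 150.075926*a^6 + 163.51647*a^5 + 6.20340000000001*a^4 + 2.23618399999999*a^3 - 63.77301*a^2 + 27.551475*a - 3.176523)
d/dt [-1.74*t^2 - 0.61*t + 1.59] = -3.48*t - 0.61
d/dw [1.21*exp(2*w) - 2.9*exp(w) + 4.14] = (2.42*exp(w) - 2.9)*exp(w)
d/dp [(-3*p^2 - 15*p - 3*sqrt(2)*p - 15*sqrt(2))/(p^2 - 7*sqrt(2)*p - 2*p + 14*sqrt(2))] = 3*(7*p^2 + 8*sqrt(2)*p^2 - 18*sqrt(2)*p - 80*sqrt(2) - 98)/(p^4 - 14*sqrt(2)*p^3 - 4*p^3 + 56*sqrt(2)*p^2 + 102*p^2 - 392*p - 56*sqrt(2)*p + 392)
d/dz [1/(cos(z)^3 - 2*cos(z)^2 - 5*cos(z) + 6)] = (3*cos(z)^2 - 4*cos(z) - 5)*sin(z)/(cos(z)^3 - 2*cos(z)^2 - 5*cos(z) + 6)^2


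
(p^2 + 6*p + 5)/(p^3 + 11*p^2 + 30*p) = (p + 1)/(p*(p + 6))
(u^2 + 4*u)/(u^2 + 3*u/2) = 2*(u + 4)/(2*u + 3)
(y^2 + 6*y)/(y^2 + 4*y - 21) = y*(y + 6)/(y^2 + 4*y - 21)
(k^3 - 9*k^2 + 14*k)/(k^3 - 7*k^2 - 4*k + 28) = k/(k + 2)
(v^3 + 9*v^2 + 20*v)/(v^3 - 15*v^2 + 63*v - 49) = v*(v^2 + 9*v + 20)/(v^3 - 15*v^2 + 63*v - 49)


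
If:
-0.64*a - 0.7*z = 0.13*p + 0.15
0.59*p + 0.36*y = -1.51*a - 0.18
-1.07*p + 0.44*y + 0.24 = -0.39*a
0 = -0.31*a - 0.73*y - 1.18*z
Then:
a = -0.24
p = 0.20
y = 0.16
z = -0.04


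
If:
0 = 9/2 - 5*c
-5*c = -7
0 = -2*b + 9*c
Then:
No Solution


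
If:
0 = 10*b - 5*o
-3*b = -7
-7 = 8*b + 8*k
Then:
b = 7/3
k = -77/24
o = 14/3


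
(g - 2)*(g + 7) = g^2 + 5*g - 14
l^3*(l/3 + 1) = l^4/3 + l^3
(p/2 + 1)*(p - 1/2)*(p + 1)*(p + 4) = p^4/2 + 13*p^3/4 + 21*p^2/4 + p/2 - 2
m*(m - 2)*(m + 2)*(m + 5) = m^4 + 5*m^3 - 4*m^2 - 20*m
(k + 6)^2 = k^2 + 12*k + 36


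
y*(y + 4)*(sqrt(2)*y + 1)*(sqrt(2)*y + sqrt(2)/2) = 2*y^4 + sqrt(2)*y^3 + 9*y^3 + 4*y^2 + 9*sqrt(2)*y^2/2 + 2*sqrt(2)*y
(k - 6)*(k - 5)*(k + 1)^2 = k^4 - 9*k^3 + 9*k^2 + 49*k + 30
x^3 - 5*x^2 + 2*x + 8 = (x - 4)*(x - 2)*(x + 1)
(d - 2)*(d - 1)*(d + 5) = d^3 + 2*d^2 - 13*d + 10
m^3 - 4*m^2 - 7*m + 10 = (m - 5)*(m - 1)*(m + 2)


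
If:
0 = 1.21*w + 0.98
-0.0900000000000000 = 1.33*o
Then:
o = -0.07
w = -0.81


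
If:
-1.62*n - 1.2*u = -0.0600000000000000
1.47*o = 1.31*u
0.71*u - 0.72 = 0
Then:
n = -0.71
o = 0.90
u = 1.01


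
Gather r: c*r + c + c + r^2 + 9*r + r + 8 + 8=2*c + r^2 + r*(c + 10) + 16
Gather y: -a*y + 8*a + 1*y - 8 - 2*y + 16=8*a + y*(-a - 1) + 8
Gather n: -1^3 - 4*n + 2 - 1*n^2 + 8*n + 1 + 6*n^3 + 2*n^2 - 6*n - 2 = 6*n^3 + n^2 - 2*n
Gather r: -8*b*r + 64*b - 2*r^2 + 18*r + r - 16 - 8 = 64*b - 2*r^2 + r*(19 - 8*b) - 24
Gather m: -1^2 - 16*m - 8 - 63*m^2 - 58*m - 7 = -63*m^2 - 74*m - 16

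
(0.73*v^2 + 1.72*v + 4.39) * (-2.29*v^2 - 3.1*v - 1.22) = -1.6717*v^4 - 6.2018*v^3 - 16.2757*v^2 - 15.7074*v - 5.3558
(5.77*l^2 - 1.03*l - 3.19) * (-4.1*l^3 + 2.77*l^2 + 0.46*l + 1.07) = -23.657*l^5 + 20.2059*l^4 + 12.8801*l^3 - 3.1362*l^2 - 2.5695*l - 3.4133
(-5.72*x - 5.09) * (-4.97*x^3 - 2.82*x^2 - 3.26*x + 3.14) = 28.4284*x^4 + 41.4277*x^3 + 33.001*x^2 - 1.3674*x - 15.9826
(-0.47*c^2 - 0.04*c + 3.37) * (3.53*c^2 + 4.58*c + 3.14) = -1.6591*c^4 - 2.2938*c^3 + 10.2371*c^2 + 15.309*c + 10.5818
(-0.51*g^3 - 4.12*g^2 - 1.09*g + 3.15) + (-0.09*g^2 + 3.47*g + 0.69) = -0.51*g^3 - 4.21*g^2 + 2.38*g + 3.84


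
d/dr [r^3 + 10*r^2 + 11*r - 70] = 3*r^2 + 20*r + 11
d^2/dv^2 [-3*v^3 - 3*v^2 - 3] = -18*v - 6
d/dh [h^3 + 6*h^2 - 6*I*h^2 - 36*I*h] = 3*h^2 + 12*h*(1 - I) - 36*I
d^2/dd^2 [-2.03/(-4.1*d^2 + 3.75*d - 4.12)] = (-68.2486*d^2 + 62.4225*d + 2.03*(8.2*d - 3.75)*(16.4*d - 7.5) - 68.58152)/(4.1*d^2 - 3.75*d + 4.12)^3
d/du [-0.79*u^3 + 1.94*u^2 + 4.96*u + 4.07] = -2.37*u^2 + 3.88*u + 4.96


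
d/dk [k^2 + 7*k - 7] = 2*k + 7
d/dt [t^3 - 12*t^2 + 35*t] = 3*t^2 - 24*t + 35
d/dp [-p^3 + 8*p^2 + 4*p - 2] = -3*p^2 + 16*p + 4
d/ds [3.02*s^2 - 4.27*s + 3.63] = 6.04*s - 4.27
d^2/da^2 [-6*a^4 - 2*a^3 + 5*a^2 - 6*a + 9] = -72*a^2 - 12*a + 10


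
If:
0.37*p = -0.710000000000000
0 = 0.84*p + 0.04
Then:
No Solution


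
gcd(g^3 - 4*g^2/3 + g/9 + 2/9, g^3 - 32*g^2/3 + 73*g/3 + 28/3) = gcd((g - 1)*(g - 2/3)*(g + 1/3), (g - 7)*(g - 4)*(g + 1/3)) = g + 1/3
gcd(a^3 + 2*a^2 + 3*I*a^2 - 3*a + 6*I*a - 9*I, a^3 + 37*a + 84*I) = a + 3*I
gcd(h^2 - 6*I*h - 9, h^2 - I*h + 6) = h - 3*I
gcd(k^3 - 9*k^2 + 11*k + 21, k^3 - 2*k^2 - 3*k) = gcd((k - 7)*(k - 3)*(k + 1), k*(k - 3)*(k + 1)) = k^2 - 2*k - 3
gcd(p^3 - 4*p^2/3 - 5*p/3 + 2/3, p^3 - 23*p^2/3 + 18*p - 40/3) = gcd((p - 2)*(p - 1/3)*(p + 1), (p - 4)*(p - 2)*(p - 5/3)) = p - 2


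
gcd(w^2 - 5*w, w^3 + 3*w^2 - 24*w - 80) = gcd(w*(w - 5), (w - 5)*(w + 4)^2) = w - 5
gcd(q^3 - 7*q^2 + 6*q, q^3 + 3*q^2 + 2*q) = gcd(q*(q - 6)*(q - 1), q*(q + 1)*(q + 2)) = q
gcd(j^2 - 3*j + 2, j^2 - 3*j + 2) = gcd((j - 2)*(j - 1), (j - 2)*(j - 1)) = j^2 - 3*j + 2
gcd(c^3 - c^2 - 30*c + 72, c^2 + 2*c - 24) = c^2 + 2*c - 24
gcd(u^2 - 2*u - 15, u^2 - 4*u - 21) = u + 3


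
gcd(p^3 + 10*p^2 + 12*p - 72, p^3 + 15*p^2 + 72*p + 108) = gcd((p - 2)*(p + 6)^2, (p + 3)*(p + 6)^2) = p^2 + 12*p + 36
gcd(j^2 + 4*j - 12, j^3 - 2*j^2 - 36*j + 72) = j^2 + 4*j - 12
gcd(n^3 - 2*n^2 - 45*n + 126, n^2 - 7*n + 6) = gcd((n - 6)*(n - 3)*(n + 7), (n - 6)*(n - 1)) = n - 6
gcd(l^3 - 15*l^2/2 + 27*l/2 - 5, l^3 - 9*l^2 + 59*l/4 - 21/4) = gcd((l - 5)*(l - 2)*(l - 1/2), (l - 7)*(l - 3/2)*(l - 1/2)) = l - 1/2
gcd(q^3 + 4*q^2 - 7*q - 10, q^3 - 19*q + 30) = q^2 + 3*q - 10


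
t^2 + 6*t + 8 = (t + 2)*(t + 4)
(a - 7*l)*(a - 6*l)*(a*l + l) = a^3*l - 13*a^2*l^2 + a^2*l + 42*a*l^3 - 13*a*l^2 + 42*l^3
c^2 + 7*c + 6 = (c + 1)*(c + 6)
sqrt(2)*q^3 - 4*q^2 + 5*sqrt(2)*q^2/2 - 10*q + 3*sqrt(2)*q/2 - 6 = (q + 3/2)*(q - 2*sqrt(2))*(sqrt(2)*q + sqrt(2))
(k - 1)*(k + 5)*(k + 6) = k^3 + 10*k^2 + 19*k - 30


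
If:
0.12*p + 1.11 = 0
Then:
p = -9.25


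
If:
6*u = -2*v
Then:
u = -v/3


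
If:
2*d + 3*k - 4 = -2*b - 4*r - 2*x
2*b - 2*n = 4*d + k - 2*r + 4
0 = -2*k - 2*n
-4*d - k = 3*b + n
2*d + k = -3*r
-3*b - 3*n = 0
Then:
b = 12/19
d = -9/19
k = 12/19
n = -12/19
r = 2/19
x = 13/19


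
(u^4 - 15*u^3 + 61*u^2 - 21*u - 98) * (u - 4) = u^5 - 19*u^4 + 121*u^3 - 265*u^2 - 14*u + 392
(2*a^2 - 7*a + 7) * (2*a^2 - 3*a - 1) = 4*a^4 - 20*a^3 + 33*a^2 - 14*a - 7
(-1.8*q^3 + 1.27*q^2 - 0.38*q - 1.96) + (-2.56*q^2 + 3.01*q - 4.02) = -1.8*q^3 - 1.29*q^2 + 2.63*q - 5.98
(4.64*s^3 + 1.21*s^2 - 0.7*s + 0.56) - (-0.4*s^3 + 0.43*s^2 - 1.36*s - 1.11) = 5.04*s^3 + 0.78*s^2 + 0.66*s + 1.67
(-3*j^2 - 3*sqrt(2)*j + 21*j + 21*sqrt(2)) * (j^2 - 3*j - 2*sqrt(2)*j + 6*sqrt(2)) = -3*j^4 + 3*sqrt(2)*j^3 + 30*j^3 - 51*j^2 - 30*sqrt(2)*j^2 - 120*j + 63*sqrt(2)*j + 252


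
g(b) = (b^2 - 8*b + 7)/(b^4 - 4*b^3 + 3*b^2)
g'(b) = (2*b - 8)/(b^4 - 4*b^3 + 3*b^2) + (b^2 - 8*b + 7)*(-4*b^3 + 12*b^2 - 6*b)/(b^4 - 4*b^3 + 3*b^2)^2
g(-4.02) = 0.10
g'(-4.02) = 0.05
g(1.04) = 2.81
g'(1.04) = -4.44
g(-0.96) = 2.18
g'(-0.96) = 4.82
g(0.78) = 4.61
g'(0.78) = -10.47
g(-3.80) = 0.11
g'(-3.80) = 0.06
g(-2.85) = 0.21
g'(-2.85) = 0.16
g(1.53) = 1.59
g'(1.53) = -1.29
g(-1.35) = 1.05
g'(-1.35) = 1.68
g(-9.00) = 0.02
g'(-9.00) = 0.00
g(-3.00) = 0.19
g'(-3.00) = 0.14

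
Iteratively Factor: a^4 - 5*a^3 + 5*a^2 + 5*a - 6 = (a - 3)*(a^3 - 2*a^2 - a + 2) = (a - 3)*(a - 2)*(a^2 - 1) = (a - 3)*(a - 2)*(a + 1)*(a - 1)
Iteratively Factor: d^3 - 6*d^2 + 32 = (d + 2)*(d^2 - 8*d + 16) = (d - 4)*(d + 2)*(d - 4)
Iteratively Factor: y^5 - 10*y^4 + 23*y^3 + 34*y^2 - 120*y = (y + 2)*(y^4 - 12*y^3 + 47*y^2 - 60*y) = (y - 5)*(y + 2)*(y^3 - 7*y^2 + 12*y) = (y - 5)*(y - 4)*(y + 2)*(y^2 - 3*y) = y*(y - 5)*(y - 4)*(y + 2)*(y - 3)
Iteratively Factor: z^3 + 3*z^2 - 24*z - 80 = (z - 5)*(z^2 + 8*z + 16) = (z - 5)*(z + 4)*(z + 4)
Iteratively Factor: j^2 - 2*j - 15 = (j + 3)*(j - 5)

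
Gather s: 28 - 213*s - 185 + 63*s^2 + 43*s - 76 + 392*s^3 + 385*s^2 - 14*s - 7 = 392*s^3 + 448*s^2 - 184*s - 240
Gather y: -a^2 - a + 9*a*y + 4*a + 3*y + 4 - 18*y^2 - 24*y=-a^2 + 3*a - 18*y^2 + y*(9*a - 21) + 4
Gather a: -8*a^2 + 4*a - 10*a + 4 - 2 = -8*a^2 - 6*a + 2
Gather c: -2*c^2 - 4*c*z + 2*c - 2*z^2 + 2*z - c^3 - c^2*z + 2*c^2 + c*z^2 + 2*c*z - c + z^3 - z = -c^3 - c^2*z + c*(z^2 - 2*z + 1) + z^3 - 2*z^2 + z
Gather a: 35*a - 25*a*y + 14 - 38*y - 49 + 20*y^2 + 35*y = a*(35 - 25*y) + 20*y^2 - 3*y - 35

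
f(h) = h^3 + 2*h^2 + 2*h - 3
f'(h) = 3*h^2 + 4*h + 2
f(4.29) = 121.34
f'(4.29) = 74.37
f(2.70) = 36.66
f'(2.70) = 34.67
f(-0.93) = -3.93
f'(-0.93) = 0.87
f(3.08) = 51.35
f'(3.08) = 42.78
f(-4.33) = -55.34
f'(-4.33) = 40.93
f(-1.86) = -6.24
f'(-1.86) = 4.94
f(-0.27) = -3.41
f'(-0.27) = 1.14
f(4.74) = 157.91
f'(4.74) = 88.36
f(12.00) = 2037.00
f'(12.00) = 482.00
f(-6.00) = -159.00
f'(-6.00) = 86.00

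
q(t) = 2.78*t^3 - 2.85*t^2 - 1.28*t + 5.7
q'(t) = 8.34*t^2 - 5.7*t - 1.28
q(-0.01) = 5.71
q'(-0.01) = -1.22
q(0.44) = 4.82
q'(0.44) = -2.17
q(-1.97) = -24.09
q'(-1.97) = 42.32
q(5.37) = 347.14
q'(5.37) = 208.61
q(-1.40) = -5.72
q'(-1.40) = 23.05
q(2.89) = 45.30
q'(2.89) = 51.90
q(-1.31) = -3.76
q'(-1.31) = 20.50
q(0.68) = 4.39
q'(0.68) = -1.30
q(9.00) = 1789.95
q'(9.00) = 622.96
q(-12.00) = -5193.18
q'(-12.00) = 1268.08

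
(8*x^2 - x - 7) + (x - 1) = 8*x^2 - 8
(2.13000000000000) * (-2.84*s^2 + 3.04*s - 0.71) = -6.0492*s^2 + 6.4752*s - 1.5123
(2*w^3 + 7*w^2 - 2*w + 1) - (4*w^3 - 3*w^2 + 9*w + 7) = -2*w^3 + 10*w^2 - 11*w - 6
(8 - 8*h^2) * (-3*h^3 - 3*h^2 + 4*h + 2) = 24*h^5 + 24*h^4 - 56*h^3 - 40*h^2 + 32*h + 16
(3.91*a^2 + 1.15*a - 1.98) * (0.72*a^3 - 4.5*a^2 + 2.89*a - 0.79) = 2.8152*a^5 - 16.767*a^4 + 4.6993*a^3 + 9.1446*a^2 - 6.6307*a + 1.5642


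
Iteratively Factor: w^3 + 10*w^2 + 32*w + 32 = (w + 4)*(w^2 + 6*w + 8) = (w + 2)*(w + 4)*(w + 4)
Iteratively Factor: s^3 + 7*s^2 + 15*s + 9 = (s + 1)*(s^2 + 6*s + 9) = (s + 1)*(s + 3)*(s + 3)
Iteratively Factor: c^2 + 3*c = (c + 3)*(c)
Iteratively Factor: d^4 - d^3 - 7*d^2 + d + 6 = (d + 1)*(d^3 - 2*d^2 - 5*d + 6) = (d - 1)*(d + 1)*(d^2 - d - 6) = (d - 3)*(d - 1)*(d + 1)*(d + 2)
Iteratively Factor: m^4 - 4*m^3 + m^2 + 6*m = (m)*(m^3 - 4*m^2 + m + 6) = m*(m - 3)*(m^2 - m - 2) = m*(m - 3)*(m + 1)*(m - 2)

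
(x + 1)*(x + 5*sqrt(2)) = x^2 + x + 5*sqrt(2)*x + 5*sqrt(2)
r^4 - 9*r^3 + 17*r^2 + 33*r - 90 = (r - 5)*(r - 3)^2*(r + 2)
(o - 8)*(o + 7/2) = o^2 - 9*o/2 - 28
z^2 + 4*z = z*(z + 4)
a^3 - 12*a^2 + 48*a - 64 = (a - 4)^3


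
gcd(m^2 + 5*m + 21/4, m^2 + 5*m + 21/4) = m^2 + 5*m + 21/4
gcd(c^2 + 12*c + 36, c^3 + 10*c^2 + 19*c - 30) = c + 6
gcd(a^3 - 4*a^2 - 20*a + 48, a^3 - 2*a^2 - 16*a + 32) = a^2 + 2*a - 8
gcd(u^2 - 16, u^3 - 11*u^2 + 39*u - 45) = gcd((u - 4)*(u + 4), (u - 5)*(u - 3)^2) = 1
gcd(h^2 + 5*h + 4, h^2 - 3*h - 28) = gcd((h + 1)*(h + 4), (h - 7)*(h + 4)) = h + 4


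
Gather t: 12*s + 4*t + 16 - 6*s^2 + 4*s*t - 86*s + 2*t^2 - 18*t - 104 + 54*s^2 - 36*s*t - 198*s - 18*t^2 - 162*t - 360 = 48*s^2 - 272*s - 16*t^2 + t*(-32*s - 176) - 448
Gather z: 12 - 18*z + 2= 14 - 18*z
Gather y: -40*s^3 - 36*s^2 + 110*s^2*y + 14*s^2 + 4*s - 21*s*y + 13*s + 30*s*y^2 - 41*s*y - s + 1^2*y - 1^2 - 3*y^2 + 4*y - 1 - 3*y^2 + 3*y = -40*s^3 - 22*s^2 + 16*s + y^2*(30*s - 6) + y*(110*s^2 - 62*s + 8) - 2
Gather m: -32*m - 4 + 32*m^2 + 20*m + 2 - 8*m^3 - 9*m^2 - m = -8*m^3 + 23*m^2 - 13*m - 2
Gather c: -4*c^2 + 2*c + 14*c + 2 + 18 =-4*c^2 + 16*c + 20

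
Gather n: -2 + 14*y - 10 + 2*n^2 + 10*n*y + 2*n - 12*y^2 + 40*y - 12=2*n^2 + n*(10*y + 2) - 12*y^2 + 54*y - 24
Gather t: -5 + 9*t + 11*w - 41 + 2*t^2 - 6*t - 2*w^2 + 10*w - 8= 2*t^2 + 3*t - 2*w^2 + 21*w - 54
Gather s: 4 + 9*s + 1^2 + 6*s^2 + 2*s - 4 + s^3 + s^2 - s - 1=s^3 + 7*s^2 + 10*s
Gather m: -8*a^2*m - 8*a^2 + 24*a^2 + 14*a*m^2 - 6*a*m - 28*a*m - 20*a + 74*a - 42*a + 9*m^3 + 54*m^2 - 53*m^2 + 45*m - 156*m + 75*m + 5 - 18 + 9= 16*a^2 + 12*a + 9*m^3 + m^2*(14*a + 1) + m*(-8*a^2 - 34*a - 36) - 4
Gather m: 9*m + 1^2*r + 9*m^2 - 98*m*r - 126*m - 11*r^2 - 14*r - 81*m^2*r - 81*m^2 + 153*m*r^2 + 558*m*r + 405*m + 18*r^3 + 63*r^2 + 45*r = m^2*(-81*r - 72) + m*(153*r^2 + 460*r + 288) + 18*r^3 + 52*r^2 + 32*r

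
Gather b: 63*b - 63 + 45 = 63*b - 18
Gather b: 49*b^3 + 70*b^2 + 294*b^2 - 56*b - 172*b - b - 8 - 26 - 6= 49*b^3 + 364*b^2 - 229*b - 40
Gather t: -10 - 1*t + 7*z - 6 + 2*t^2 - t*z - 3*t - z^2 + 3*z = 2*t^2 + t*(-z - 4) - z^2 + 10*z - 16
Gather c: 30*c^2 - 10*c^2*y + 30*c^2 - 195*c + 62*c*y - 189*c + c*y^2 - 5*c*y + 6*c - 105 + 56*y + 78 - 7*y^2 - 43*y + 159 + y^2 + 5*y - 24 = c^2*(60 - 10*y) + c*(y^2 + 57*y - 378) - 6*y^2 + 18*y + 108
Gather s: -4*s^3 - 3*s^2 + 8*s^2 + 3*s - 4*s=-4*s^3 + 5*s^2 - s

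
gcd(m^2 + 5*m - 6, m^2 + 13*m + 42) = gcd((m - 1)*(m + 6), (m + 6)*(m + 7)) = m + 6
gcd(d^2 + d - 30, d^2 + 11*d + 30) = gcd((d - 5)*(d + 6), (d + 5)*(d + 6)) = d + 6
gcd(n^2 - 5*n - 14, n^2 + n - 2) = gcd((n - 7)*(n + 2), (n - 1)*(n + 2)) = n + 2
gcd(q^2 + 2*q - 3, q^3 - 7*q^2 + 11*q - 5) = q - 1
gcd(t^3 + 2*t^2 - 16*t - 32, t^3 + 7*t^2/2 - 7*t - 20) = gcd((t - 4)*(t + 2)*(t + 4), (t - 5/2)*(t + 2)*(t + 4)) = t^2 + 6*t + 8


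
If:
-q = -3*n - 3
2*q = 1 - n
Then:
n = -5/7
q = 6/7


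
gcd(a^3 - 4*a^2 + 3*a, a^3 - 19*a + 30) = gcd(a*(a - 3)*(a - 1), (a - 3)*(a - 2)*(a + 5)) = a - 3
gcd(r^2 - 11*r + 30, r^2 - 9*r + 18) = r - 6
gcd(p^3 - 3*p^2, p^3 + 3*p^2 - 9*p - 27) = p - 3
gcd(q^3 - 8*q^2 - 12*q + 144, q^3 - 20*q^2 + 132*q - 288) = q^2 - 12*q + 36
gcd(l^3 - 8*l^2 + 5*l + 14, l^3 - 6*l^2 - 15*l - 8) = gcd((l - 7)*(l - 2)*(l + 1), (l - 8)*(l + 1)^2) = l + 1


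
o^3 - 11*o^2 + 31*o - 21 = (o - 7)*(o - 3)*(o - 1)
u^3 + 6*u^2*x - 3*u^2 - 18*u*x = u*(u - 3)*(u + 6*x)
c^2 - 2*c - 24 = (c - 6)*(c + 4)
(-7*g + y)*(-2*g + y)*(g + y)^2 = 14*g^4 + 19*g^3*y - 3*g^2*y^2 - 7*g*y^3 + y^4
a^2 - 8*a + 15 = (a - 5)*(a - 3)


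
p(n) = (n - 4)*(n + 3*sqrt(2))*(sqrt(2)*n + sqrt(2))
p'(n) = sqrt(2)*(n - 4)*(n + 3*sqrt(2)) + (n - 4)*(sqrt(2)*n + sqrt(2)) + (n + 3*sqrt(2))*(sqrt(2)*n + sqrt(2)) = 3*sqrt(2)*n^2 - 6*sqrt(2)*n + 12*n - 18 - 4*sqrt(2)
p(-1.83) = 16.51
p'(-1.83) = -15.88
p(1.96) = -52.97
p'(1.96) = -0.47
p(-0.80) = -4.67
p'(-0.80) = -23.75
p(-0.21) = -18.97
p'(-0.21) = -24.21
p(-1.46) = 9.88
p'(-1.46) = -19.74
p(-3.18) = 23.52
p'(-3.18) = 8.07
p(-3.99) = 8.54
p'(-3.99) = 29.86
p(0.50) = -35.21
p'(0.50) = -20.84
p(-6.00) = -124.26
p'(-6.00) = 107.99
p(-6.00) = -124.26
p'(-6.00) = 107.99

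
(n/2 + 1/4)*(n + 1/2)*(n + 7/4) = n^3/2 + 11*n^2/8 + n + 7/32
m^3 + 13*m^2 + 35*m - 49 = (m - 1)*(m + 7)^2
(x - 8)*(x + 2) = x^2 - 6*x - 16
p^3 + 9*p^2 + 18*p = p*(p + 3)*(p + 6)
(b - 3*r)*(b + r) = b^2 - 2*b*r - 3*r^2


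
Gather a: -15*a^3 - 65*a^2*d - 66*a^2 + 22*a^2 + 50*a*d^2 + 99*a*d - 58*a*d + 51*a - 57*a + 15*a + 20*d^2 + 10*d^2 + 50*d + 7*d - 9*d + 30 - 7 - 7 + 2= -15*a^3 + a^2*(-65*d - 44) + a*(50*d^2 + 41*d + 9) + 30*d^2 + 48*d + 18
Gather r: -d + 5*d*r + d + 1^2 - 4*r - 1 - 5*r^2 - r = -5*r^2 + r*(5*d - 5)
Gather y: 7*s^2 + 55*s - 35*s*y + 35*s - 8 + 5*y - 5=7*s^2 + 90*s + y*(5 - 35*s) - 13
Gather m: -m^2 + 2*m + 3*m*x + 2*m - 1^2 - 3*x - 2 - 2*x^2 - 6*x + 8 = -m^2 + m*(3*x + 4) - 2*x^2 - 9*x + 5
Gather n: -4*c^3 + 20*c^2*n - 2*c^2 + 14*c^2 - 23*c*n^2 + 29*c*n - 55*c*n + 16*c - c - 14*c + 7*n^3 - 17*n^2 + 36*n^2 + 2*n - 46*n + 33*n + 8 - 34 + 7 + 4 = -4*c^3 + 12*c^2 + c + 7*n^3 + n^2*(19 - 23*c) + n*(20*c^2 - 26*c - 11) - 15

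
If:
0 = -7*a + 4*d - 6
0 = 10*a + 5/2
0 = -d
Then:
No Solution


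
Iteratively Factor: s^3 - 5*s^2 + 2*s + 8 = (s + 1)*(s^2 - 6*s + 8) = (s - 2)*(s + 1)*(s - 4)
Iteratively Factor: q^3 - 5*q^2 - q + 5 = (q - 1)*(q^2 - 4*q - 5) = (q - 1)*(q + 1)*(q - 5)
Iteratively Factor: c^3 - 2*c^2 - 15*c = (c)*(c^2 - 2*c - 15) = c*(c - 5)*(c + 3)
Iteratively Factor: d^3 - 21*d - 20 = (d + 1)*(d^2 - d - 20) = (d + 1)*(d + 4)*(d - 5)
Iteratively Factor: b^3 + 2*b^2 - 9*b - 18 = (b + 3)*(b^2 - b - 6) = (b - 3)*(b + 3)*(b + 2)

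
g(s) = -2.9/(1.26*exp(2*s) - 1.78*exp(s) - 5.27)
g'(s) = -2.9*(-2.52*exp(2*s) + 1.78*exp(s))/(1.26*exp(2*s) - 1.78*exp(s) - 5.27)^2 = (7.308*exp(s) - 5.162)*exp(s)/(-1.26*exp(2*s) + 1.78*exp(s) + 5.27)^2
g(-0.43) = 0.49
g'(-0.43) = -0.01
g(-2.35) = 0.53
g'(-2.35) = -0.01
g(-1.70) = 0.52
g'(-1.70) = -0.02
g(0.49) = 0.60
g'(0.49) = 0.48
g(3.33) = -0.00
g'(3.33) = 0.01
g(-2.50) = 0.54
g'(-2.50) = -0.01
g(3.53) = -0.00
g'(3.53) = 0.00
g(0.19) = 0.52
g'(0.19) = 0.14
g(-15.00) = 0.55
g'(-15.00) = 0.00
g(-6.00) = 0.55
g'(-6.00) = 0.00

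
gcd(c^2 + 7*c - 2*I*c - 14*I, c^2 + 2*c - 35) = c + 7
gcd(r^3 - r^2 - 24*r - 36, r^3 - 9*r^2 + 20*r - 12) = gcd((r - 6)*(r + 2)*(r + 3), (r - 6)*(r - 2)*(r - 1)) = r - 6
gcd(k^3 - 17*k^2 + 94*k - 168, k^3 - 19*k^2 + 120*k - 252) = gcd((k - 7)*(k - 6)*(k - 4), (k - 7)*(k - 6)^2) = k^2 - 13*k + 42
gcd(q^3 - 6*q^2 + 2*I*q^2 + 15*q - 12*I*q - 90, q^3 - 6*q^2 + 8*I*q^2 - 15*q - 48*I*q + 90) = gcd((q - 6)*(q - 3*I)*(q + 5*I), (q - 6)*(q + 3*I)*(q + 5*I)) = q^2 + q*(-6 + 5*I) - 30*I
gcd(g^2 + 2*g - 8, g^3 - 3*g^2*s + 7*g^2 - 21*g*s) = 1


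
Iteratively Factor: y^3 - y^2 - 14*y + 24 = (y + 4)*(y^2 - 5*y + 6) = (y - 3)*(y + 4)*(y - 2)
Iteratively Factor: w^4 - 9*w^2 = (w - 3)*(w^3 + 3*w^2) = w*(w - 3)*(w^2 + 3*w) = w*(w - 3)*(w + 3)*(w)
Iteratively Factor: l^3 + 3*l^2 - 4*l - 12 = (l + 3)*(l^2 - 4) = (l - 2)*(l + 3)*(l + 2)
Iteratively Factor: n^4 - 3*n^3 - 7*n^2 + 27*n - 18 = (n + 3)*(n^3 - 6*n^2 + 11*n - 6) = (n - 3)*(n + 3)*(n^2 - 3*n + 2) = (n - 3)*(n - 1)*(n + 3)*(n - 2)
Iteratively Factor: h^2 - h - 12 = (h - 4)*(h + 3)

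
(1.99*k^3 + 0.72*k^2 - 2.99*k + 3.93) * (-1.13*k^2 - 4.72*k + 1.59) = -2.2487*k^5 - 10.2064*k^4 + 3.1444*k^3 + 10.8167*k^2 - 23.3037*k + 6.2487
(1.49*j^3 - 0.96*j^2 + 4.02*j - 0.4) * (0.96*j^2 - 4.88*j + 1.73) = 1.4304*j^5 - 8.1928*j^4 + 11.1217*j^3 - 21.6624*j^2 + 8.9066*j - 0.692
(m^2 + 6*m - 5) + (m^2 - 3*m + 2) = 2*m^2 + 3*m - 3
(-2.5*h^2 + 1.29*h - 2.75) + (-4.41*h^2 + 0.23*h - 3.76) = -6.91*h^2 + 1.52*h - 6.51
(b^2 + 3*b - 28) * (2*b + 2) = 2*b^3 + 8*b^2 - 50*b - 56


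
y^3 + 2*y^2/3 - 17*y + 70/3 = (y - 7/3)*(y - 2)*(y + 5)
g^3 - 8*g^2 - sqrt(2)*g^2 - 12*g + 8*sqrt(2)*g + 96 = (g - 8)*(g - 3*sqrt(2))*(g + 2*sqrt(2))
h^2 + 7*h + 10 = (h + 2)*(h + 5)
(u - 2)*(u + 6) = u^2 + 4*u - 12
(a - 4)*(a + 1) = a^2 - 3*a - 4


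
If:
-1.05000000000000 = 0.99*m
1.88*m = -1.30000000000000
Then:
No Solution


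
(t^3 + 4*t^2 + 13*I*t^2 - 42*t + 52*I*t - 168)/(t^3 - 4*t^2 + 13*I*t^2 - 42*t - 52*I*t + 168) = (t + 4)/(t - 4)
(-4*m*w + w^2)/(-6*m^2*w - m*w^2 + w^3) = (4*m - w)/(6*m^2 + m*w - w^2)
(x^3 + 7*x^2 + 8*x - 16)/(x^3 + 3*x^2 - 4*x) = (x + 4)/x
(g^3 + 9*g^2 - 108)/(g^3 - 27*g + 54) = (g + 6)/(g - 3)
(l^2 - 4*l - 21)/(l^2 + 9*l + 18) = (l - 7)/(l + 6)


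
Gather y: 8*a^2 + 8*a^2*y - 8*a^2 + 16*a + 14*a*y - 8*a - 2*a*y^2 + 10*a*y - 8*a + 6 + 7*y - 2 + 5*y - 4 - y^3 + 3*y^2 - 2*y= -y^3 + y^2*(3 - 2*a) + y*(8*a^2 + 24*a + 10)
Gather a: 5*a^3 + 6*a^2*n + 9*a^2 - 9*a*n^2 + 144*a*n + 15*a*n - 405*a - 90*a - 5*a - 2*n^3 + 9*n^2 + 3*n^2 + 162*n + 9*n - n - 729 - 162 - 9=5*a^3 + a^2*(6*n + 9) + a*(-9*n^2 + 159*n - 500) - 2*n^3 + 12*n^2 + 170*n - 900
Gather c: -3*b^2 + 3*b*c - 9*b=-3*b^2 + 3*b*c - 9*b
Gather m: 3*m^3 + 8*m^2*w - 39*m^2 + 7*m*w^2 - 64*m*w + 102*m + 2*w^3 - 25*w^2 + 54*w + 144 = 3*m^3 + m^2*(8*w - 39) + m*(7*w^2 - 64*w + 102) + 2*w^3 - 25*w^2 + 54*w + 144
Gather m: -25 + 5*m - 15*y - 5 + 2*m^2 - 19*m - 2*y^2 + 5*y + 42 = 2*m^2 - 14*m - 2*y^2 - 10*y + 12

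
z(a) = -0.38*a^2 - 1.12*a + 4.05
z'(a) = -0.76*a - 1.12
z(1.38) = 1.78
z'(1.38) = -2.17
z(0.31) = 3.67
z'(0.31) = -1.36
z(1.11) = 2.34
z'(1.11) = -1.96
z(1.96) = 0.39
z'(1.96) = -2.61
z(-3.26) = 3.66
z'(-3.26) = 1.36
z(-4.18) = 2.09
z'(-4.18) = 2.06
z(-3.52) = 3.28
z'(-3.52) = 1.56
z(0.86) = 2.81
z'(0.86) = -1.77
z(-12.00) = -37.23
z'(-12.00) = 8.00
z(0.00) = 4.05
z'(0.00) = -1.12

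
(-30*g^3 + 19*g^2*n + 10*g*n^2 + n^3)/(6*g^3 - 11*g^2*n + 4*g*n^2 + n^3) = (-5*g - n)/(g - n)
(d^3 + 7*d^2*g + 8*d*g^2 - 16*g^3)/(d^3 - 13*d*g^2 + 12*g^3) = (d + 4*g)/(d - 3*g)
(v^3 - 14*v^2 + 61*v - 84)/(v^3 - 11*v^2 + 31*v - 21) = (v - 4)/(v - 1)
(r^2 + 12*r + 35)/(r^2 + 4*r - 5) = (r + 7)/(r - 1)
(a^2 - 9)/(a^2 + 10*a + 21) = (a - 3)/(a + 7)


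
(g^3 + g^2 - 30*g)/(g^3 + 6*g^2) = (g - 5)/g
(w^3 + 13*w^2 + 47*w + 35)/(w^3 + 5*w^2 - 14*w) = (w^2 + 6*w + 5)/(w*(w - 2))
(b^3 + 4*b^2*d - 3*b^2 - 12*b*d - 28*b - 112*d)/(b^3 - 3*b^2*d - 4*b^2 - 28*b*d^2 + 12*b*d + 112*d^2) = (b^2 - 3*b - 28)/(b^2 - 7*b*d - 4*b + 28*d)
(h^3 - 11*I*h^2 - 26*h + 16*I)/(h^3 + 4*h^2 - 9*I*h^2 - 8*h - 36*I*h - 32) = (h - 2*I)/(h + 4)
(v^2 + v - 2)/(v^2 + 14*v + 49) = (v^2 + v - 2)/(v^2 + 14*v + 49)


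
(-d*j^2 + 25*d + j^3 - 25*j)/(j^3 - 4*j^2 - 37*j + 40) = (-d*j + 5*d + j^2 - 5*j)/(j^2 - 9*j + 8)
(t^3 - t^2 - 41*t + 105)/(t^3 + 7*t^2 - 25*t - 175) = (t - 3)/(t + 5)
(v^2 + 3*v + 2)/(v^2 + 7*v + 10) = (v + 1)/(v + 5)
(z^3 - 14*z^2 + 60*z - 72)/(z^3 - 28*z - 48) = (z^2 - 8*z + 12)/(z^2 + 6*z + 8)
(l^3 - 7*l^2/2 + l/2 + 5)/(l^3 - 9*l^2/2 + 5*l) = (l + 1)/l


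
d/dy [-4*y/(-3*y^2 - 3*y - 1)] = 4*(1 - 3*y^2)/(9*y^4 + 18*y^3 + 15*y^2 + 6*y + 1)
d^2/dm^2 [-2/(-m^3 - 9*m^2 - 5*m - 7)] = 4*(-3*(m + 3)*(m^3 + 9*m^2 + 5*m + 7) + (3*m^2 + 18*m + 5)^2)/(m^3 + 9*m^2 + 5*m + 7)^3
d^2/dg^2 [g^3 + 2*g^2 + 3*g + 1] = 6*g + 4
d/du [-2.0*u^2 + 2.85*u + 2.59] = 2.85 - 4.0*u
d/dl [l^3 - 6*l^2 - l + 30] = 3*l^2 - 12*l - 1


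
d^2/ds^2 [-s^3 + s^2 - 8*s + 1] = 2 - 6*s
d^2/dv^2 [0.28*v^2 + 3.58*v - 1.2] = 0.560000000000000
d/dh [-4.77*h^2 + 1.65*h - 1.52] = 1.65 - 9.54*h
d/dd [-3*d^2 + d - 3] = 1 - 6*d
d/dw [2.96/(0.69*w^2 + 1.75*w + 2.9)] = (-4.0848*w - 5.18)/(0.69*w^2 + 1.75*w + 2.9)^2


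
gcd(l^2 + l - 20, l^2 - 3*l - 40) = l + 5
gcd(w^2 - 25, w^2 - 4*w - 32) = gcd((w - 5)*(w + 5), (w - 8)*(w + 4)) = 1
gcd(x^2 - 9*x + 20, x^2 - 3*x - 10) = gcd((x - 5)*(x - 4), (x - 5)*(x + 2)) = x - 5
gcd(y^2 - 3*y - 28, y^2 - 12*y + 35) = y - 7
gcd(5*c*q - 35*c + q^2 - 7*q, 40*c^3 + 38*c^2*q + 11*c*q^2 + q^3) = 5*c + q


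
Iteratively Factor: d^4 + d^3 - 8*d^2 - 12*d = (d)*(d^3 + d^2 - 8*d - 12) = d*(d + 2)*(d^2 - d - 6) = d*(d + 2)^2*(d - 3)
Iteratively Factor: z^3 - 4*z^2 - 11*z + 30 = (z + 3)*(z^2 - 7*z + 10) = (z - 5)*(z + 3)*(z - 2)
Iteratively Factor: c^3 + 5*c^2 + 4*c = (c + 4)*(c^2 + c) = (c + 1)*(c + 4)*(c)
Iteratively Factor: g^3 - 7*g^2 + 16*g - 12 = (g - 2)*(g^2 - 5*g + 6) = (g - 3)*(g - 2)*(g - 2)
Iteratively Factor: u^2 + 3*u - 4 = (u - 1)*(u + 4)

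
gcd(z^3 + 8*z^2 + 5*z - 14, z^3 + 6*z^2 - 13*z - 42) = z^2 + 9*z + 14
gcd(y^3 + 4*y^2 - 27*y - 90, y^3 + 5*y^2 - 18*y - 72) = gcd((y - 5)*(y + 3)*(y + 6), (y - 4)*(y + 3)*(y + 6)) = y^2 + 9*y + 18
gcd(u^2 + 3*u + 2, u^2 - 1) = u + 1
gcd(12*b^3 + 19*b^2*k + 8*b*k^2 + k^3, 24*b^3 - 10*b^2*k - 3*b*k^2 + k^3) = 3*b + k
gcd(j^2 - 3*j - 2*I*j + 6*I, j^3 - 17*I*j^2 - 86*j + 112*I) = j - 2*I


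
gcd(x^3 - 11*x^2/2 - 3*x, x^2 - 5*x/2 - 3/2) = x + 1/2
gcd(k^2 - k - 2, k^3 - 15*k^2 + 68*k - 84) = k - 2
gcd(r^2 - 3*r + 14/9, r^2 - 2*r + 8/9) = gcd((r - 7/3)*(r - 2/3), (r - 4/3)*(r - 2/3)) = r - 2/3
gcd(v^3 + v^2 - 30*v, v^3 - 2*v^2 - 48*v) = v^2 + 6*v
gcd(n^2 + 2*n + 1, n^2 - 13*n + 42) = 1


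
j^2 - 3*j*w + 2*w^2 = (j - 2*w)*(j - w)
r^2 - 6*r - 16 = (r - 8)*(r + 2)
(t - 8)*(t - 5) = t^2 - 13*t + 40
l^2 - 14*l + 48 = (l - 8)*(l - 6)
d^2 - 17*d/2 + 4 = (d - 8)*(d - 1/2)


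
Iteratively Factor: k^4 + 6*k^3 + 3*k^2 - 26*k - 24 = (k + 4)*(k^3 + 2*k^2 - 5*k - 6) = (k + 3)*(k + 4)*(k^2 - k - 2) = (k - 2)*(k + 3)*(k + 4)*(k + 1)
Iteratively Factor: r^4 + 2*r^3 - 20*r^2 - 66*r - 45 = (r + 3)*(r^3 - r^2 - 17*r - 15) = (r - 5)*(r + 3)*(r^2 + 4*r + 3) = (r - 5)*(r + 3)^2*(r + 1)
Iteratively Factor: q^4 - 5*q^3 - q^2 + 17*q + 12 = (q - 4)*(q^3 - q^2 - 5*q - 3) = (q - 4)*(q + 1)*(q^2 - 2*q - 3) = (q - 4)*(q - 3)*(q + 1)*(q + 1)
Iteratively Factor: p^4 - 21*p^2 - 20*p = (p + 1)*(p^3 - p^2 - 20*p) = p*(p + 1)*(p^2 - p - 20) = p*(p + 1)*(p + 4)*(p - 5)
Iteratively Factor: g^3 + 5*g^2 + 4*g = (g)*(g^2 + 5*g + 4) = g*(g + 4)*(g + 1)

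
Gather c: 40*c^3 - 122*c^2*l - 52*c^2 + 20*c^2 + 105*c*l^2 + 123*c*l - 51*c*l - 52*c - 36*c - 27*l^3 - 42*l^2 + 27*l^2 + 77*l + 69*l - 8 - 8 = 40*c^3 + c^2*(-122*l - 32) + c*(105*l^2 + 72*l - 88) - 27*l^3 - 15*l^2 + 146*l - 16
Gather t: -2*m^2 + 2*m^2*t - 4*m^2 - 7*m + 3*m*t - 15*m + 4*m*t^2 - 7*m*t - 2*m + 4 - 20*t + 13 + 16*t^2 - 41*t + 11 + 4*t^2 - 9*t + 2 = -6*m^2 - 24*m + t^2*(4*m + 20) + t*(2*m^2 - 4*m - 70) + 30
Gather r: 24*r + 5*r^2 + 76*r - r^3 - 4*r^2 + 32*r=-r^3 + r^2 + 132*r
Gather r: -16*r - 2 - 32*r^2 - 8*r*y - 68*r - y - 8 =-32*r^2 + r*(-8*y - 84) - y - 10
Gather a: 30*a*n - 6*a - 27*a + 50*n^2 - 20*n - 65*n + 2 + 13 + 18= a*(30*n - 33) + 50*n^2 - 85*n + 33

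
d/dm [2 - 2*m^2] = -4*m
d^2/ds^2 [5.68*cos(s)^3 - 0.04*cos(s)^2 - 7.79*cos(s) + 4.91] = 3.53*cos(s) + 0.08*cos(2*s) - 12.78*cos(3*s)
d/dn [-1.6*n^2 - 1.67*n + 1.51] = -3.2*n - 1.67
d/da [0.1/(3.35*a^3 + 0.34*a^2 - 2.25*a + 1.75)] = (-1.005*a^2 - 0.068*a + 0.225)/(3.35*a^3 + 0.34*a^2 - 2.25*a + 1.75)^2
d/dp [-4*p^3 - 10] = -12*p^2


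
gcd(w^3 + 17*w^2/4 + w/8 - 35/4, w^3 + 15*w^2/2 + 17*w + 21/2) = w + 7/2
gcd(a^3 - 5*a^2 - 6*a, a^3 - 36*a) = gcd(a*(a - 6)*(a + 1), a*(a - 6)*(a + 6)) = a^2 - 6*a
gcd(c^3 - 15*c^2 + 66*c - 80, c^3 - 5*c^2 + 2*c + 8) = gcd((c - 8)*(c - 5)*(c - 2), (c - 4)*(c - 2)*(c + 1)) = c - 2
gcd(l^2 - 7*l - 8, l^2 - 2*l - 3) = l + 1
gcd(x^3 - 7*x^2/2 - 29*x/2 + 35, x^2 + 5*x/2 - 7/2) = x + 7/2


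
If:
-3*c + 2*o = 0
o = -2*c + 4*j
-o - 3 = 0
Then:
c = -2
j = -7/4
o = -3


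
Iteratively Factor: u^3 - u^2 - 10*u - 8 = (u + 2)*(u^2 - 3*u - 4) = (u + 1)*(u + 2)*(u - 4)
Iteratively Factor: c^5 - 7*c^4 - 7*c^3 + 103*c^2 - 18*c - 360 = (c + 2)*(c^4 - 9*c^3 + 11*c^2 + 81*c - 180) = (c - 3)*(c + 2)*(c^3 - 6*c^2 - 7*c + 60) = (c - 5)*(c - 3)*(c + 2)*(c^2 - c - 12) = (c - 5)*(c - 4)*(c - 3)*(c + 2)*(c + 3)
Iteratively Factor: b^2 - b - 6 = (b - 3)*(b + 2)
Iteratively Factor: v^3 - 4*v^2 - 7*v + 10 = (v - 1)*(v^2 - 3*v - 10) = (v - 5)*(v - 1)*(v + 2)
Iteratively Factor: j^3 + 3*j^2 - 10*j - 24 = (j - 3)*(j^2 + 6*j + 8) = (j - 3)*(j + 2)*(j + 4)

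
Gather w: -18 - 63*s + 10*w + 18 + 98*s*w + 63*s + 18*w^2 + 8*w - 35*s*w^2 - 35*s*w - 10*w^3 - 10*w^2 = -10*w^3 + w^2*(8 - 35*s) + w*(63*s + 18)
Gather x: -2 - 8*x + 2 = -8*x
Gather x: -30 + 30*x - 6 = 30*x - 36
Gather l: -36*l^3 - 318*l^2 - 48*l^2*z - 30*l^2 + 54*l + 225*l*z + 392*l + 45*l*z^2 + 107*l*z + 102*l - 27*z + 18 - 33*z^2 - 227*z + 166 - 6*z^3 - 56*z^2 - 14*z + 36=-36*l^3 + l^2*(-48*z - 348) + l*(45*z^2 + 332*z + 548) - 6*z^3 - 89*z^2 - 268*z + 220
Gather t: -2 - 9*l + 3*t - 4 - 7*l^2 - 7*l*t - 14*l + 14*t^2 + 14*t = -7*l^2 - 23*l + 14*t^2 + t*(17 - 7*l) - 6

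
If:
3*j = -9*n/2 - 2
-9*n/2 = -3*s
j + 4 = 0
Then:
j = -4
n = 20/9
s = 10/3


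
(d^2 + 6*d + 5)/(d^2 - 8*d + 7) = (d^2 + 6*d + 5)/(d^2 - 8*d + 7)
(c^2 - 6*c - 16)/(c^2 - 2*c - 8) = (c - 8)/(c - 4)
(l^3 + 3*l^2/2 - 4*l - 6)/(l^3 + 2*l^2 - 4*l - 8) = (l + 3/2)/(l + 2)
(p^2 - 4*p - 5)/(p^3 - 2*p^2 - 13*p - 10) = 1/(p + 2)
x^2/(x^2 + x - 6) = x^2/(x^2 + x - 6)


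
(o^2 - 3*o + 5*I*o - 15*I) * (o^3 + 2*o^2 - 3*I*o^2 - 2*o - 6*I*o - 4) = o^5 - o^4 + 2*I*o^4 + 7*o^3 - 2*I*o^3 - 13*o^2 - 22*I*o^2 - 78*o + 10*I*o + 60*I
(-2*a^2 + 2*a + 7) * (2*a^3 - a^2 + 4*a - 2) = -4*a^5 + 6*a^4 + 4*a^3 + 5*a^2 + 24*a - 14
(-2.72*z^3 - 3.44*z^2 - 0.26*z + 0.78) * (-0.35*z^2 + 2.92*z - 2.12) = 0.952*z^5 - 6.7384*z^4 - 4.1874*z^3 + 6.2606*z^2 + 2.8288*z - 1.6536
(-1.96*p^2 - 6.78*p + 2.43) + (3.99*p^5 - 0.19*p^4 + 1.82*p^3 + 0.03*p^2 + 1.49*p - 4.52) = 3.99*p^5 - 0.19*p^4 + 1.82*p^3 - 1.93*p^2 - 5.29*p - 2.09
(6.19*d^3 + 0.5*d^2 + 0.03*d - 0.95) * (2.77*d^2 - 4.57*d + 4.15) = 17.1463*d^5 - 26.9033*d^4 + 23.4866*d^3 - 0.6936*d^2 + 4.466*d - 3.9425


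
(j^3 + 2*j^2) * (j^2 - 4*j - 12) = j^5 - 2*j^4 - 20*j^3 - 24*j^2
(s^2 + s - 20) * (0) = 0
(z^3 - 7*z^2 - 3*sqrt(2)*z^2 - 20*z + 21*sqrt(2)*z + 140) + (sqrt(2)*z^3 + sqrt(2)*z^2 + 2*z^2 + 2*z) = z^3 + sqrt(2)*z^3 - 5*z^2 - 2*sqrt(2)*z^2 - 18*z + 21*sqrt(2)*z + 140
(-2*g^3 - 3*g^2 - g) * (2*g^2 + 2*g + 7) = -4*g^5 - 10*g^4 - 22*g^3 - 23*g^2 - 7*g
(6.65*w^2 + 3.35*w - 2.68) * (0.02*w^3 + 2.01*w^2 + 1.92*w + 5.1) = 0.133*w^5 + 13.4335*w^4 + 19.4479*w^3 + 34.9602*w^2 + 11.9394*w - 13.668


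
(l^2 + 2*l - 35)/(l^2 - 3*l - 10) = (l + 7)/(l + 2)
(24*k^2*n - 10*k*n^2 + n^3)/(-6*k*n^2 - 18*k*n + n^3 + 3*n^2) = (-4*k + n)/(n + 3)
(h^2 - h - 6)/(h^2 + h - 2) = (h - 3)/(h - 1)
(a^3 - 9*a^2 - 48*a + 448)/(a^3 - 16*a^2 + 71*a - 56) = (a^2 - a - 56)/(a^2 - 8*a + 7)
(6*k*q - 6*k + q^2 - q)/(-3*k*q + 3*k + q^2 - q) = (6*k + q)/(-3*k + q)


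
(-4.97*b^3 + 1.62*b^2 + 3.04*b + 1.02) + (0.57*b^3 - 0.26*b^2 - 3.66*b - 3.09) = -4.4*b^3 + 1.36*b^2 - 0.62*b - 2.07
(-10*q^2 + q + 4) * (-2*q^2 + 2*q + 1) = 20*q^4 - 22*q^3 - 16*q^2 + 9*q + 4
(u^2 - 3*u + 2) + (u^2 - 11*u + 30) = 2*u^2 - 14*u + 32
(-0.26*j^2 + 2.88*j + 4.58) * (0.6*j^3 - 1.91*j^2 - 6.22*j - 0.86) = -0.156*j^5 + 2.2246*j^4 - 1.1356*j^3 - 26.4378*j^2 - 30.9644*j - 3.9388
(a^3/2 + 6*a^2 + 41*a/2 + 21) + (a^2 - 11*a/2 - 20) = a^3/2 + 7*a^2 + 15*a + 1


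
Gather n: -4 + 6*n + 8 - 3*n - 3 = 3*n + 1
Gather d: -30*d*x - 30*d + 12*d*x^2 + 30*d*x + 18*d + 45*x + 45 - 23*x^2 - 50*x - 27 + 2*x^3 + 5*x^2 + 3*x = d*(12*x^2 - 12) + 2*x^3 - 18*x^2 - 2*x + 18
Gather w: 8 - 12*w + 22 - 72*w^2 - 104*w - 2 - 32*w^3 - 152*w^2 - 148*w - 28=-32*w^3 - 224*w^2 - 264*w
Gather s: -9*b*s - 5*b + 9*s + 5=-5*b + s*(9 - 9*b) + 5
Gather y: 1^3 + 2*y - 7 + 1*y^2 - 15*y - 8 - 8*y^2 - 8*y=-7*y^2 - 21*y - 14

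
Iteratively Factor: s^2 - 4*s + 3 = (s - 1)*(s - 3)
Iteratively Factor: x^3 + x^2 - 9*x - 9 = (x + 3)*(x^2 - 2*x - 3) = (x + 1)*(x + 3)*(x - 3)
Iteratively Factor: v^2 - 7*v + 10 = (v - 2)*(v - 5)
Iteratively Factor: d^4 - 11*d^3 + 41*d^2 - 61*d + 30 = (d - 1)*(d^3 - 10*d^2 + 31*d - 30) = (d - 3)*(d - 1)*(d^2 - 7*d + 10) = (d - 3)*(d - 2)*(d - 1)*(d - 5)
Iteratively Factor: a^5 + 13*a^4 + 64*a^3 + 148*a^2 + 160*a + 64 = (a + 4)*(a^4 + 9*a^3 + 28*a^2 + 36*a + 16) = (a + 2)*(a + 4)*(a^3 + 7*a^2 + 14*a + 8) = (a + 1)*(a + 2)*(a + 4)*(a^2 + 6*a + 8) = (a + 1)*(a + 2)^2*(a + 4)*(a + 4)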